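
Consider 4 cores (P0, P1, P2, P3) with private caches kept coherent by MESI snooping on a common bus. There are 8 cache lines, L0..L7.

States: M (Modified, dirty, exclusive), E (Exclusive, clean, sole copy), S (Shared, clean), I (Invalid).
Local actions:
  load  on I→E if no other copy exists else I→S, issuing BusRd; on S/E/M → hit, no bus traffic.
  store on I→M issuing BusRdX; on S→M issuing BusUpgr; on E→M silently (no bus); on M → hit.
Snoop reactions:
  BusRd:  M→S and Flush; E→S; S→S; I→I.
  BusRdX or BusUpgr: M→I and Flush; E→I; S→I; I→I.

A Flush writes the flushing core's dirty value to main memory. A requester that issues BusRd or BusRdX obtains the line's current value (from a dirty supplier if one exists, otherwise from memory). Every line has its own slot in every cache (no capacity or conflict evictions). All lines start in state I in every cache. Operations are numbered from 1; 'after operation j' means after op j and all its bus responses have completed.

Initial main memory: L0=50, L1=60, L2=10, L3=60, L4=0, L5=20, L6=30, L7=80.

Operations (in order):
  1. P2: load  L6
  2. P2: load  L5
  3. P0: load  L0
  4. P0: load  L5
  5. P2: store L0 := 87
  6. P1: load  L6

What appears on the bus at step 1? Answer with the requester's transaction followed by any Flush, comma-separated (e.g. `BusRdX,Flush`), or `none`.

[1] P2: load  L6 | P0:I, P1:I, P2:E(30), P3:I | bus: BusRd
[2] P2: load  L5 | P0:I, P1:I, P2:E(20), P3:I | bus: BusRd
[3] P0: load  L0 | P0:E(50), P1:I, P2:I, P3:I | bus: BusRd
[4] P0: load  L5 | P0:S(20), P1:I, P2:S(20), P3:I | bus: BusRd
[5] P2: store L0 := 87 | P0:I, P1:I, P2:M(87), P3:I | bus: BusRdX
[6] P1: load  L6 | P0:I, P1:S(30), P2:S(30), P3:I | bus: BusRd

bus = BusRd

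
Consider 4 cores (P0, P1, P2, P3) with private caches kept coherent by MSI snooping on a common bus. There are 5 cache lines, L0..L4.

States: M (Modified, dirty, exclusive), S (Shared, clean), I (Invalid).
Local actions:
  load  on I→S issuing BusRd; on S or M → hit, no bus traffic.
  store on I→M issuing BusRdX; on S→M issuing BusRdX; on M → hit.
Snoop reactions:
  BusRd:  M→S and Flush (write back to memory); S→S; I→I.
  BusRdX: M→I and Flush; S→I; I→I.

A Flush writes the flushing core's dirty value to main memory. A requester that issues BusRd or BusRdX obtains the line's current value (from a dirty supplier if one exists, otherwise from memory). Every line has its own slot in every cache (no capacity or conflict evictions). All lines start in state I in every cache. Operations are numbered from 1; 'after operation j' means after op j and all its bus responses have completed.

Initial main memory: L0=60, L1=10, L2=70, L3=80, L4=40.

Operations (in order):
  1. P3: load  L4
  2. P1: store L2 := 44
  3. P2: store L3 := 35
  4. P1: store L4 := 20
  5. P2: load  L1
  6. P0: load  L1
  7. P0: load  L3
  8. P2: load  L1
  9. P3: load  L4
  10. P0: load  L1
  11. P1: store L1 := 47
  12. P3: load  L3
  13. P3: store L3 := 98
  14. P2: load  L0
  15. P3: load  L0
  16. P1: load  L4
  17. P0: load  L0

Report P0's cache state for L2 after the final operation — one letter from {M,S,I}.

state = I

1. P3: load  L4  bus=[BusRd]  L4: P0=I P1=I P2=I P3=S  mem[L4]=40
2. P1: store L2 := 44  bus=[BusRdX]  L2: P0=I P1=M P2=I P3=I  mem[L2]=70
3. P2: store L3 := 35  bus=[BusRdX]  L3: P0=I P1=I P2=M P3=I  mem[L3]=80
4. P1: store L4 := 20  bus=[BusRdX]  L4: P0=I P1=M P2=I P3=I  mem[L4]=40
5. P2: load  L1  bus=[BusRd]  L1: P0=I P1=I P2=S P3=I  mem[L1]=10
6. P0: load  L1  bus=[BusRd]  L1: P0=S P1=I P2=S P3=I  mem[L1]=10
7. P0: load  L3  bus=[BusRd,Flush]  L3: P0=S P1=I P2=S P3=I  mem[L3]=35
8. P2: load  L1  bus=[-]  L1: P0=S P1=I P2=S P3=I  mem[L1]=10
9. P3: load  L4  bus=[BusRd,Flush]  L4: P0=I P1=S P2=I P3=S  mem[L4]=20
10. P0: load  L1  bus=[-]  L1: P0=S P1=I P2=S P3=I  mem[L1]=10
11. P1: store L1 := 47  bus=[BusRdX]  L1: P0=I P1=M P2=I P3=I  mem[L1]=10
12. P3: load  L3  bus=[BusRd]  L3: P0=S P1=I P2=S P3=S  mem[L3]=35
13. P3: store L3 := 98  bus=[BusRdX]  L3: P0=I P1=I P2=I P3=M  mem[L3]=35
14. P2: load  L0  bus=[BusRd]  L0: P0=I P1=I P2=S P3=I  mem[L0]=60
15. P3: load  L0  bus=[BusRd]  L0: P0=I P1=I P2=S P3=S  mem[L0]=60
16. P1: load  L4  bus=[-]  L4: P0=I P1=S P2=I P3=S  mem[L4]=20
17. P0: load  L0  bus=[BusRd]  L0: P0=S P1=I P2=S P3=S  mem[L0]=60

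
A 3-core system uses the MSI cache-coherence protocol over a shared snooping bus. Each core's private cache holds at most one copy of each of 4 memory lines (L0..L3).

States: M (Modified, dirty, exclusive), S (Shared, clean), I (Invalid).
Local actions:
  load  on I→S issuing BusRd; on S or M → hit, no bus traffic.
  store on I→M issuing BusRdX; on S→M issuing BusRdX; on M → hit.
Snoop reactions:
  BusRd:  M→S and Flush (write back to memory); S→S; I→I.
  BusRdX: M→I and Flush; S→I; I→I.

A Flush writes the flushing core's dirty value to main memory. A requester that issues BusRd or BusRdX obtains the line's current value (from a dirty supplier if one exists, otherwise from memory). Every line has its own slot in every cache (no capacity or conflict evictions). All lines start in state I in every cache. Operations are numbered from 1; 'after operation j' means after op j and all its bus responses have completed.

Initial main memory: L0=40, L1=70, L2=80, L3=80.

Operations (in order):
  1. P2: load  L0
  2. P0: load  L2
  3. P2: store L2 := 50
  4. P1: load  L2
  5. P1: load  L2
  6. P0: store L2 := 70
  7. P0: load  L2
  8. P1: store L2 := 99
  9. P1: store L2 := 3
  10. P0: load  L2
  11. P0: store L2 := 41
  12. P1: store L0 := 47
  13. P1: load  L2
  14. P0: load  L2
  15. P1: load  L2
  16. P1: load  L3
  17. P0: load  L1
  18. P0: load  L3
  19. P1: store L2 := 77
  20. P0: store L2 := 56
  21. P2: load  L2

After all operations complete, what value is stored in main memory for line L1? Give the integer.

1. P2: load  L0  bus=[BusRd]  L0: P0=I P1=I P2=S  mem[L0]=40
2. P0: load  L2  bus=[BusRd]  L2: P0=S P1=I P2=I  mem[L2]=80
3. P2: store L2 := 50  bus=[BusRdX]  L2: P0=I P1=I P2=M  mem[L2]=80
4. P1: load  L2  bus=[BusRd,Flush]  L2: P0=I P1=S P2=S  mem[L2]=50
5. P1: load  L2  bus=[-]  L2: P0=I P1=S P2=S  mem[L2]=50
6. P0: store L2 := 70  bus=[BusRdX]  L2: P0=M P1=I P2=I  mem[L2]=50
7. P0: load  L2  bus=[-]  L2: P0=M P1=I P2=I  mem[L2]=50
8. P1: store L2 := 99  bus=[BusRdX,Flush]  L2: P0=I P1=M P2=I  mem[L2]=70
9. P1: store L2 := 3  bus=[-]  L2: P0=I P1=M P2=I  mem[L2]=70
10. P0: load  L2  bus=[BusRd,Flush]  L2: P0=S P1=S P2=I  mem[L2]=3
11. P0: store L2 := 41  bus=[BusRdX]  L2: P0=M P1=I P2=I  mem[L2]=3
12. P1: store L0 := 47  bus=[BusRdX]  L0: P0=I P1=M P2=I  mem[L0]=40
13. P1: load  L2  bus=[BusRd,Flush]  L2: P0=S P1=S P2=I  mem[L2]=41
14. P0: load  L2  bus=[-]  L2: P0=S P1=S P2=I  mem[L2]=41
15. P1: load  L2  bus=[-]  L2: P0=S P1=S P2=I  mem[L2]=41
16. P1: load  L3  bus=[BusRd]  L3: P0=I P1=S P2=I  mem[L3]=80
17. P0: load  L1  bus=[BusRd]  L1: P0=S P1=I P2=I  mem[L1]=70
18. P0: load  L3  bus=[BusRd]  L3: P0=S P1=S P2=I  mem[L3]=80
19. P1: store L2 := 77  bus=[BusRdX]  L2: P0=I P1=M P2=I  mem[L2]=41
20. P0: store L2 := 56  bus=[BusRdX,Flush]  L2: P0=M P1=I P2=I  mem[L2]=77
21. P2: load  L2  bus=[BusRd,Flush]  L2: P0=S P1=I P2=S  mem[L2]=56

memory[L1] = 70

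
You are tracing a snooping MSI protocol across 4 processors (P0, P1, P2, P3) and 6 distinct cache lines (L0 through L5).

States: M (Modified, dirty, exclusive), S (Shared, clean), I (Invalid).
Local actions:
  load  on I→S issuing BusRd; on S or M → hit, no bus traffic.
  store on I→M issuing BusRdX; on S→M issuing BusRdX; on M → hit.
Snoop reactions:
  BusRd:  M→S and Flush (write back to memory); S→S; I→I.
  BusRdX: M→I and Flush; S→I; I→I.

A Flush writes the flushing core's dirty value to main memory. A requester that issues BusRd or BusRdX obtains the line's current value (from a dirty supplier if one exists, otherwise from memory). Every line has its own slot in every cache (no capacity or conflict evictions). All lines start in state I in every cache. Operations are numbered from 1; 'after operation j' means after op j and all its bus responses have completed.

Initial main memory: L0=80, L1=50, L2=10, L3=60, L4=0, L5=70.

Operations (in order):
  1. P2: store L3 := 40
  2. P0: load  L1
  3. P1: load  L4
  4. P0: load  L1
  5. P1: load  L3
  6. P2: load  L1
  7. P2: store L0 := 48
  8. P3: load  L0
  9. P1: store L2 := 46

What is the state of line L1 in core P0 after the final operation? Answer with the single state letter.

step 1: P2: store L3 := 40  ⟶  IIMI  (L3)  txn=BusRdX  M[L3]=60
step 2: P0: load  L1  ⟶  SIII  (L1)  txn=BusRd  M[L1]=50
step 3: P1: load  L4  ⟶  ISII  (L4)  txn=BusRd  M[L4]=0
step 4: P0: load  L1  ⟶  SIII  (L1)  txn=∅  M[L1]=50
step 5: P1: load  L3  ⟶  ISSI  (L3)  txn=BusRd+Flush  M[L3]=40
step 6: P2: load  L1  ⟶  SISI  (L1)  txn=BusRd  M[L1]=50
step 7: P2: store L0 := 48  ⟶  IIMI  (L0)  txn=BusRdX  M[L0]=80
step 8: P3: load  L0  ⟶  IISS  (L0)  txn=BusRd+Flush  M[L0]=48
step 9: P1: store L2 := 46  ⟶  IMII  (L2)  txn=BusRdX  M[L2]=10

state = S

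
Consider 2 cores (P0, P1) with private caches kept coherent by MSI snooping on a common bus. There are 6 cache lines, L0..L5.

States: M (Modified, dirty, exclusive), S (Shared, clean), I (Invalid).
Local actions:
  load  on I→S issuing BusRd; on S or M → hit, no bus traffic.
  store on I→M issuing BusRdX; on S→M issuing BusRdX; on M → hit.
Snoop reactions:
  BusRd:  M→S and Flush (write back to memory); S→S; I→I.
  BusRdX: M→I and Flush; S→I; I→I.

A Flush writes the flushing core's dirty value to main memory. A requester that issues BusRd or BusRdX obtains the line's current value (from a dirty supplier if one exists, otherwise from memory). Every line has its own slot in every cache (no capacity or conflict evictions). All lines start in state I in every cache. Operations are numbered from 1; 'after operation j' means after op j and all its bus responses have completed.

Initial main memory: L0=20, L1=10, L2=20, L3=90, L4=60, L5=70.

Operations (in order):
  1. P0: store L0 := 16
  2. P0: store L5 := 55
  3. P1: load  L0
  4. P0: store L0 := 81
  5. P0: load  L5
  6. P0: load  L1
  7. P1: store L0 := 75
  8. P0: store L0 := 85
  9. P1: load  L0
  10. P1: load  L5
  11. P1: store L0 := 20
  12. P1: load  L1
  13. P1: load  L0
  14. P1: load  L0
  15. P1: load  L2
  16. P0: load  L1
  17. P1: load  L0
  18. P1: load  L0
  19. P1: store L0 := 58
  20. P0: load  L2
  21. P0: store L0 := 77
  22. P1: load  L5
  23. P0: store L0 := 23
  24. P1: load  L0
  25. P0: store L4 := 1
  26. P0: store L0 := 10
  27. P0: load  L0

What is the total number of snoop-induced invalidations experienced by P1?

[1] P0: store L0 := 16 | P0:M(16), P1:I | bus: BusRdX
[2] P0: store L5 := 55 | P0:M(55), P1:I | bus: BusRdX
[3] P1: load  L0 | P0:S(16), P1:S(16) | bus: BusRd,Flush
[4] P0: store L0 := 81 | P0:M(81), P1:I | bus: BusRdX
[5] P0: load  L5 | P0:M(55), P1:I | bus: none
[6] P0: load  L1 | P0:S(10), P1:I | bus: BusRd
[7] P1: store L0 := 75 | P0:I, P1:M(75) | bus: BusRdX,Flush
[8] P0: store L0 := 85 | P0:M(85), P1:I | bus: BusRdX,Flush
[9] P1: load  L0 | P0:S(85), P1:S(85) | bus: BusRd,Flush
[10] P1: load  L5 | P0:S(55), P1:S(55) | bus: BusRd,Flush
[11] P1: store L0 := 20 | P0:I, P1:M(20) | bus: BusRdX
[12] P1: load  L1 | P0:S(10), P1:S(10) | bus: BusRd
[13] P1: load  L0 | P0:I, P1:M(20) | bus: none
[14] P1: load  L0 | P0:I, P1:M(20) | bus: none
[15] P1: load  L2 | P0:I, P1:S(20) | bus: BusRd
[16] P0: load  L1 | P0:S(10), P1:S(10) | bus: none
[17] P1: load  L0 | P0:I, P1:M(20) | bus: none
[18] P1: load  L0 | P0:I, P1:M(20) | bus: none
[19] P1: store L0 := 58 | P0:I, P1:M(58) | bus: none
[20] P0: load  L2 | P0:S(20), P1:S(20) | bus: BusRd
[21] P0: store L0 := 77 | P0:M(77), P1:I | bus: BusRdX,Flush
[22] P1: load  L5 | P0:S(55), P1:S(55) | bus: none
[23] P0: store L0 := 23 | P0:M(23), P1:I | bus: none
[24] P1: load  L0 | P0:S(23), P1:S(23) | bus: BusRd,Flush
[25] P0: store L4 := 1 | P0:M(1), P1:I | bus: BusRdX
[26] P0: store L0 := 10 | P0:M(10), P1:I | bus: BusRdX
[27] P0: load  L0 | P0:M(10), P1:I | bus: none

invalidations = 4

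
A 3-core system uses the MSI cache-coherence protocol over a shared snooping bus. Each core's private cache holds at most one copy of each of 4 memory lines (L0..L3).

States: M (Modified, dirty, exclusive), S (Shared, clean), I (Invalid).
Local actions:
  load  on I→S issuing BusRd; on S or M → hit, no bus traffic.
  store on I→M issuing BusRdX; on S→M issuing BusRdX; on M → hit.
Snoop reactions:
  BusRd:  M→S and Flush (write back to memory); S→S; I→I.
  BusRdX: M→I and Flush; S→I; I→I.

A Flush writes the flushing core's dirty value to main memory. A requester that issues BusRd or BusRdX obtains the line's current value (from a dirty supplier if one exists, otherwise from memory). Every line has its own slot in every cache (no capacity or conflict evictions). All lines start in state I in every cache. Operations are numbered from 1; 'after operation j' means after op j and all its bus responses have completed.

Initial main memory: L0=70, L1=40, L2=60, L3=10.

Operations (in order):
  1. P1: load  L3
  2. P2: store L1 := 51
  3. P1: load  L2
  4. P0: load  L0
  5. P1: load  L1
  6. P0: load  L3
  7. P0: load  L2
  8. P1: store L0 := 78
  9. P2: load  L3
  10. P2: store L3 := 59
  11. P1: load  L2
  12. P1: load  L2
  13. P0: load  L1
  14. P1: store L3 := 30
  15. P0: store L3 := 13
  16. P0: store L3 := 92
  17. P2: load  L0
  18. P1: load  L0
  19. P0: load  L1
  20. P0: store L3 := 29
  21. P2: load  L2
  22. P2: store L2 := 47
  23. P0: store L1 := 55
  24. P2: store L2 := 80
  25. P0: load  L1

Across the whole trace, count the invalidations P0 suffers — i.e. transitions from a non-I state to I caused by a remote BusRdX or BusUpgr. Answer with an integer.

  op1 P1: load  L3 → I/S/I on L3; bus BusRd; mem=10
  op2 P2: store L1 := 51 → I/I/M on L1; bus BusRdX; mem=40
  op3 P1: load  L2 → I/S/I on L2; bus BusRd; mem=60
  op4 P0: load  L0 → S/I/I on L0; bus BusRd; mem=70
  op5 P1: load  L1 → I/S/S on L1; bus BusRd Flush; mem=51
  op6 P0: load  L3 → S/S/I on L3; bus BusRd; mem=10
  op7 P0: load  L2 → S/S/I on L2; bus BusRd; mem=60
  op8 P1: store L0 := 78 → I/M/I on L0; bus BusRdX; mem=70
  op9 P2: load  L3 → S/S/S on L3; bus BusRd; mem=10
  op10 P2: store L3 := 59 → I/I/M on L3; bus BusRdX; mem=10
  op11 P1: load  L2 → S/S/I on L2; bus (none); mem=60
  op12 P1: load  L2 → S/S/I on L2; bus (none); mem=60
  op13 P0: load  L1 → S/S/S on L1; bus BusRd; mem=51
  op14 P1: store L3 := 30 → I/M/I on L3; bus BusRdX Flush; mem=59
  op15 P0: store L3 := 13 → M/I/I on L3; bus BusRdX Flush; mem=30
  op16 P0: store L3 := 92 → M/I/I on L3; bus (none); mem=30
  op17 P2: load  L0 → I/S/S on L0; bus BusRd Flush; mem=78
  op18 P1: load  L0 → I/S/S on L0; bus (none); mem=78
  op19 P0: load  L1 → S/S/S on L1; bus (none); mem=51
  op20 P0: store L3 := 29 → M/I/I on L3; bus (none); mem=30
  op21 P2: load  L2 → S/S/S on L2; bus BusRd; mem=60
  op22 P2: store L2 := 47 → I/I/M on L2; bus BusRdX; mem=60
  op23 P0: store L1 := 55 → M/I/I on L1; bus BusRdX; mem=51
  op24 P2: store L2 := 80 → I/I/M on L2; bus (none); mem=60
  op25 P0: load  L1 → M/I/I on L1; bus (none); mem=51

invalidations = 3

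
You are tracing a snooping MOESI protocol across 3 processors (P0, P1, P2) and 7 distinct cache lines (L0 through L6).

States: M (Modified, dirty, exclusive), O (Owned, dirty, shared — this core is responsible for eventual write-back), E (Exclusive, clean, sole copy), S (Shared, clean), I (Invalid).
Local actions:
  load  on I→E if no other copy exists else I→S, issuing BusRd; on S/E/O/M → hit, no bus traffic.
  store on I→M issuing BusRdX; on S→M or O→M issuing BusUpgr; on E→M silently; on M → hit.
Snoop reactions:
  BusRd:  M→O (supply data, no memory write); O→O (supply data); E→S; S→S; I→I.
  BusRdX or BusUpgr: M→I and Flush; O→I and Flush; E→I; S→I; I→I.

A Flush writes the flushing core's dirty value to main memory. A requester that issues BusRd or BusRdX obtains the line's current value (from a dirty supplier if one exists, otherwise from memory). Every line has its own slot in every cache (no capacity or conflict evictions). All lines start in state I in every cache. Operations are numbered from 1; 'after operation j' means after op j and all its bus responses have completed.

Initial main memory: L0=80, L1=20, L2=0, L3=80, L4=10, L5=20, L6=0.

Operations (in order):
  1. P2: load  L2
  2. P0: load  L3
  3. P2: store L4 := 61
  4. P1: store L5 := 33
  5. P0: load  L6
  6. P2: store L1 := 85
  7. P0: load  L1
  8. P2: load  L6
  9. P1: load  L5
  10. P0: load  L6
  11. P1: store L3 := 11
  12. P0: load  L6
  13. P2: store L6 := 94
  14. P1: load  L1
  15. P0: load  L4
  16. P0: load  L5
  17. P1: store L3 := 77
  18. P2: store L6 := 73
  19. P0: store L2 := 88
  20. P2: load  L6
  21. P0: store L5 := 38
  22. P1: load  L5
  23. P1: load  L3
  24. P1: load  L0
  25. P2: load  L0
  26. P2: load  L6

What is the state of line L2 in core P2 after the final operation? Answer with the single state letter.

state = I

[1] P2: load  L2 | P0:I, P1:I, P2:E(0) | bus: BusRd
[2] P0: load  L3 | P0:E(80), P1:I, P2:I | bus: BusRd
[3] P2: store L4 := 61 | P0:I, P1:I, P2:M(61) | bus: BusRdX
[4] P1: store L5 := 33 | P0:I, P1:M(33), P2:I | bus: BusRdX
[5] P0: load  L6 | P0:E(0), P1:I, P2:I | bus: BusRd
[6] P2: store L1 := 85 | P0:I, P1:I, P2:M(85) | bus: BusRdX
[7] P0: load  L1 | P0:S(85), P1:I, P2:O(85) | bus: BusRd
[8] P2: load  L6 | P0:S(0), P1:I, P2:S(0) | bus: BusRd
[9] P1: load  L5 | P0:I, P1:M(33), P2:I | bus: none
[10] P0: load  L6 | P0:S(0), P1:I, P2:S(0) | bus: none
[11] P1: store L3 := 11 | P0:I, P1:M(11), P2:I | bus: BusRdX
[12] P0: load  L6 | P0:S(0), P1:I, P2:S(0) | bus: none
[13] P2: store L6 := 94 | P0:I, P1:I, P2:M(94) | bus: BusUpgr
[14] P1: load  L1 | P0:S(85), P1:S(85), P2:O(85) | bus: BusRd
[15] P0: load  L4 | P0:S(61), P1:I, P2:O(61) | bus: BusRd
[16] P0: load  L5 | P0:S(33), P1:O(33), P2:I | bus: BusRd
[17] P1: store L3 := 77 | P0:I, P1:M(77), P2:I | bus: none
[18] P2: store L6 := 73 | P0:I, P1:I, P2:M(73) | bus: none
[19] P0: store L2 := 88 | P0:M(88), P1:I, P2:I | bus: BusRdX
[20] P2: load  L6 | P0:I, P1:I, P2:M(73) | bus: none
[21] P0: store L5 := 38 | P0:M(38), P1:I, P2:I | bus: BusUpgr,Flush
[22] P1: load  L5 | P0:O(38), P1:S(38), P2:I | bus: BusRd
[23] P1: load  L3 | P0:I, P1:M(77), P2:I | bus: none
[24] P1: load  L0 | P0:I, P1:E(80), P2:I | bus: BusRd
[25] P2: load  L0 | P0:I, P1:S(80), P2:S(80) | bus: BusRd
[26] P2: load  L6 | P0:I, P1:I, P2:M(73) | bus: none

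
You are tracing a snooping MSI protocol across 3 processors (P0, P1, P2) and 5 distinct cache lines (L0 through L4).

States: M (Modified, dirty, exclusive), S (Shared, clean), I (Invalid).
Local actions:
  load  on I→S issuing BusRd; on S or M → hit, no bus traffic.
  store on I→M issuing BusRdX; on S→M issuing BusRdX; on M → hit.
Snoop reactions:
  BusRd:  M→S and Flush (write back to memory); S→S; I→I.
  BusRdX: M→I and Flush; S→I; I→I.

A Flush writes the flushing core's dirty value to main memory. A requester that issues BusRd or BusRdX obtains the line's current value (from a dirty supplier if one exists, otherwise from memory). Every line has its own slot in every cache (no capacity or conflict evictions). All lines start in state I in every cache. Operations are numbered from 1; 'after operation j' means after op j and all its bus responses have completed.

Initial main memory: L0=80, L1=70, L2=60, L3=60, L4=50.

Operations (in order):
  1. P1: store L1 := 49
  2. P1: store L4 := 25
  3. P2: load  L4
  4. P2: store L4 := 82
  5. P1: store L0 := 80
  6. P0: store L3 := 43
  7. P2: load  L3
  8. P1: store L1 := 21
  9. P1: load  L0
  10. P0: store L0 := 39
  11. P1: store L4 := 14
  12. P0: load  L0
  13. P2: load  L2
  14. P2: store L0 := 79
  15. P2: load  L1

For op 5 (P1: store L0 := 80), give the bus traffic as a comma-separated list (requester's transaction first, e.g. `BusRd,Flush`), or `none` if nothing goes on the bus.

bus = BusRdX

step 1: P1: store L1 := 49  ⟶  IMI  (L1)  txn=BusRdX  M[L1]=70
step 2: P1: store L4 := 25  ⟶  IMI  (L4)  txn=BusRdX  M[L4]=50
step 3: P2: load  L4  ⟶  ISS  (L4)  txn=BusRd+Flush  M[L4]=25
step 4: P2: store L4 := 82  ⟶  IIM  (L4)  txn=BusRdX  M[L4]=25
step 5: P1: store L0 := 80  ⟶  IMI  (L0)  txn=BusRdX  M[L0]=80
step 6: P0: store L3 := 43  ⟶  MII  (L3)  txn=BusRdX  M[L3]=60
step 7: P2: load  L3  ⟶  SIS  (L3)  txn=BusRd+Flush  M[L3]=43
step 8: P1: store L1 := 21  ⟶  IMI  (L1)  txn=∅  M[L1]=70
step 9: P1: load  L0  ⟶  IMI  (L0)  txn=∅  M[L0]=80
step 10: P0: store L0 := 39  ⟶  MII  (L0)  txn=BusRdX+Flush  M[L0]=80
step 11: P1: store L4 := 14  ⟶  IMI  (L4)  txn=BusRdX+Flush  M[L4]=82
step 12: P0: load  L0  ⟶  MII  (L0)  txn=∅  M[L0]=80
step 13: P2: load  L2  ⟶  IIS  (L2)  txn=BusRd  M[L2]=60
step 14: P2: store L0 := 79  ⟶  IIM  (L0)  txn=BusRdX+Flush  M[L0]=39
step 15: P2: load  L1  ⟶  ISS  (L1)  txn=BusRd+Flush  M[L1]=21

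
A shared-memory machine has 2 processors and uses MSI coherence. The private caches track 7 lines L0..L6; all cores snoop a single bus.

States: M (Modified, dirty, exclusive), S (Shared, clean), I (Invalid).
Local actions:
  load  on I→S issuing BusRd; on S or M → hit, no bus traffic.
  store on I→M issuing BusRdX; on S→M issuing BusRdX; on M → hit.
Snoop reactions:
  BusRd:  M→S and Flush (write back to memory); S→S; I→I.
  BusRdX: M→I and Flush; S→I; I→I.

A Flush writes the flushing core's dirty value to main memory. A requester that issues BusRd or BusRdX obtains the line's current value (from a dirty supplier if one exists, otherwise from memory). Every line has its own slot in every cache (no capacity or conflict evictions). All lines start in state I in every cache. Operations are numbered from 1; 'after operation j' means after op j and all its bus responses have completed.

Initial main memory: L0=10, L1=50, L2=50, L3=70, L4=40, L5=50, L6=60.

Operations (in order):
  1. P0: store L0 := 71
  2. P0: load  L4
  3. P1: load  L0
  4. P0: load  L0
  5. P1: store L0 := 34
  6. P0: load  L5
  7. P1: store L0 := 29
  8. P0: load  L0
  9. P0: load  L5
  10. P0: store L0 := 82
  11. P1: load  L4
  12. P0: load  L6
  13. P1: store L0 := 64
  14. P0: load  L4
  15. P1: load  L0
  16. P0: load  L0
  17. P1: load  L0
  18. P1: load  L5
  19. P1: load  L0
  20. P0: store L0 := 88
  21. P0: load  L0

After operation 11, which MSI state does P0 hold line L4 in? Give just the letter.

step 1: P0: store L0 := 71  ⟶  MI  (L0)  txn=BusRdX  M[L0]=10
step 2: P0: load  L4  ⟶  SI  (L4)  txn=BusRd  M[L4]=40
step 3: P1: load  L0  ⟶  SS  (L0)  txn=BusRd+Flush  M[L0]=71
step 4: P0: load  L0  ⟶  SS  (L0)  txn=∅  M[L0]=71
step 5: P1: store L0 := 34  ⟶  IM  (L0)  txn=BusRdX  M[L0]=71
step 6: P0: load  L5  ⟶  SI  (L5)  txn=BusRd  M[L5]=50
step 7: P1: store L0 := 29  ⟶  IM  (L0)  txn=∅  M[L0]=71
step 8: P0: load  L0  ⟶  SS  (L0)  txn=BusRd+Flush  M[L0]=29
step 9: P0: load  L5  ⟶  SI  (L5)  txn=∅  M[L5]=50
step 10: P0: store L0 := 82  ⟶  MI  (L0)  txn=BusRdX  M[L0]=29
step 11: P1: load  L4  ⟶  SS  (L4)  txn=BusRd  M[L4]=40
step 12: P0: load  L6  ⟶  SI  (L6)  txn=BusRd  M[L6]=60
step 13: P1: store L0 := 64  ⟶  IM  (L0)  txn=BusRdX+Flush  M[L0]=82
step 14: P0: load  L4  ⟶  SS  (L4)  txn=∅  M[L4]=40
step 15: P1: load  L0  ⟶  IM  (L0)  txn=∅  M[L0]=82
step 16: P0: load  L0  ⟶  SS  (L0)  txn=BusRd+Flush  M[L0]=64
step 17: P1: load  L0  ⟶  SS  (L0)  txn=∅  M[L0]=64
step 18: P1: load  L5  ⟶  SS  (L5)  txn=BusRd  M[L5]=50
step 19: P1: load  L0  ⟶  SS  (L0)  txn=∅  M[L0]=64
step 20: P0: store L0 := 88  ⟶  MI  (L0)  txn=BusRdX  M[L0]=64
step 21: P0: load  L0  ⟶  MI  (L0)  txn=∅  M[L0]=64

state = S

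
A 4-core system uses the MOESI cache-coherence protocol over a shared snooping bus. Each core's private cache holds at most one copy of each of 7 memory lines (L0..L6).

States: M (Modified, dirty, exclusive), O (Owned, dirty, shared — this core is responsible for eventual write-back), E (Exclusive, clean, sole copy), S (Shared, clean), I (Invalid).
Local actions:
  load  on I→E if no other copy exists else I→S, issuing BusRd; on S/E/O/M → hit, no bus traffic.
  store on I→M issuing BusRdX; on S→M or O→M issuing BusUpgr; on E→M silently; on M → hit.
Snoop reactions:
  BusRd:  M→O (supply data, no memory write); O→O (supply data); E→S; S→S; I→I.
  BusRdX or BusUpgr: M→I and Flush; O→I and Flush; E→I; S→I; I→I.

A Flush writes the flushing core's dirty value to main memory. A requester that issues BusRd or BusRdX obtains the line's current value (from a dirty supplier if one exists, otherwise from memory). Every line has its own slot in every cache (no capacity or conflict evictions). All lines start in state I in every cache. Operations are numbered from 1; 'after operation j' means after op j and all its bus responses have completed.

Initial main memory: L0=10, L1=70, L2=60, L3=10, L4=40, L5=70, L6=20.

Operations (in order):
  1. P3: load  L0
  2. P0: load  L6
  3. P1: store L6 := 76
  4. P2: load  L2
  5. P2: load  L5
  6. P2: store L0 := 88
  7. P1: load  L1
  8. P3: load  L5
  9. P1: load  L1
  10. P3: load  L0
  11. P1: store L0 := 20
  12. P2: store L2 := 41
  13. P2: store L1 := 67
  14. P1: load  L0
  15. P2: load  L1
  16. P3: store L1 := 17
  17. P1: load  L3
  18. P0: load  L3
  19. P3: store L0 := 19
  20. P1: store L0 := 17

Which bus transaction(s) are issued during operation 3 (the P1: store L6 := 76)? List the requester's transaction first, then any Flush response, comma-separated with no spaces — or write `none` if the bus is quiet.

bus = BusRdX

1. P3: load  L0  bus=[BusRd]  L0: P0=I P1=I P2=I P3=E  mem[L0]=10
2. P0: load  L6  bus=[BusRd]  L6: P0=E P1=I P2=I P3=I  mem[L6]=20
3. P1: store L6 := 76  bus=[BusRdX]  L6: P0=I P1=M P2=I P3=I  mem[L6]=20
4. P2: load  L2  bus=[BusRd]  L2: P0=I P1=I P2=E P3=I  mem[L2]=60
5. P2: load  L5  bus=[BusRd]  L5: P0=I P1=I P2=E P3=I  mem[L5]=70
6. P2: store L0 := 88  bus=[BusRdX]  L0: P0=I P1=I P2=M P3=I  mem[L0]=10
7. P1: load  L1  bus=[BusRd]  L1: P0=I P1=E P2=I P3=I  mem[L1]=70
8. P3: load  L5  bus=[BusRd]  L5: P0=I P1=I P2=S P3=S  mem[L5]=70
9. P1: load  L1  bus=[-]  L1: P0=I P1=E P2=I P3=I  mem[L1]=70
10. P3: load  L0  bus=[BusRd]  L0: P0=I P1=I P2=O P3=S  mem[L0]=10
11. P1: store L0 := 20  bus=[BusRdX,Flush]  L0: P0=I P1=M P2=I P3=I  mem[L0]=88
12. P2: store L2 := 41  bus=[-]  L2: P0=I P1=I P2=M P3=I  mem[L2]=60
13. P2: store L1 := 67  bus=[BusRdX]  L1: P0=I P1=I P2=M P3=I  mem[L1]=70
14. P1: load  L0  bus=[-]  L0: P0=I P1=M P2=I P3=I  mem[L0]=88
15. P2: load  L1  bus=[-]  L1: P0=I P1=I P2=M P3=I  mem[L1]=70
16. P3: store L1 := 17  bus=[BusRdX,Flush]  L1: P0=I P1=I P2=I P3=M  mem[L1]=67
17. P1: load  L3  bus=[BusRd]  L3: P0=I P1=E P2=I P3=I  mem[L3]=10
18. P0: load  L3  bus=[BusRd]  L3: P0=S P1=S P2=I P3=I  mem[L3]=10
19. P3: store L0 := 19  bus=[BusRdX,Flush]  L0: P0=I P1=I P2=I P3=M  mem[L0]=20
20. P1: store L0 := 17  bus=[BusRdX,Flush]  L0: P0=I P1=M P2=I P3=I  mem[L0]=19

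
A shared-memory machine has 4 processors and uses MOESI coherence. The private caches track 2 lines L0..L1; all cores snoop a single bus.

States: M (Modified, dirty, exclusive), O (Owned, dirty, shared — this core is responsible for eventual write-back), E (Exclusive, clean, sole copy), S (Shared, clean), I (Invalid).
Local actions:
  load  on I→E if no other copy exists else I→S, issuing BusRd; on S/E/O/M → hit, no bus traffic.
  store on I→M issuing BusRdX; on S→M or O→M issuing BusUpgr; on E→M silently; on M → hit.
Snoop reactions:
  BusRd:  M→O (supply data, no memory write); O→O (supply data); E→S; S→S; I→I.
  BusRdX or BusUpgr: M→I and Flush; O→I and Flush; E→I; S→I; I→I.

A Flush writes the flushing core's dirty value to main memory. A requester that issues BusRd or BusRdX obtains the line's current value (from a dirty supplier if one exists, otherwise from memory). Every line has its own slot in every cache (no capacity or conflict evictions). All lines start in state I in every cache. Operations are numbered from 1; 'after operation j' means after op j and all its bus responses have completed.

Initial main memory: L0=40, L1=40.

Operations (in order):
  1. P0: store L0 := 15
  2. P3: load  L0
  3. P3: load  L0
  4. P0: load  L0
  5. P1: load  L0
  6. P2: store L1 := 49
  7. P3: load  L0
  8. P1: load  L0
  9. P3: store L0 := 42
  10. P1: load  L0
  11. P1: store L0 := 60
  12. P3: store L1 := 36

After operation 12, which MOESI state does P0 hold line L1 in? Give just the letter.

1. P0: store L0 := 15  bus=[BusRdX]  L0: P0=M P1=I P2=I P3=I  mem[L0]=40
2. P3: load  L0  bus=[BusRd]  L0: P0=O P1=I P2=I P3=S  mem[L0]=40
3. P3: load  L0  bus=[-]  L0: P0=O P1=I P2=I P3=S  mem[L0]=40
4. P0: load  L0  bus=[-]  L0: P0=O P1=I P2=I P3=S  mem[L0]=40
5. P1: load  L0  bus=[BusRd]  L0: P0=O P1=S P2=I P3=S  mem[L0]=40
6. P2: store L1 := 49  bus=[BusRdX]  L1: P0=I P1=I P2=M P3=I  mem[L1]=40
7. P3: load  L0  bus=[-]  L0: P0=O P1=S P2=I P3=S  mem[L0]=40
8. P1: load  L0  bus=[-]  L0: P0=O P1=S P2=I P3=S  mem[L0]=40
9. P3: store L0 := 42  bus=[BusUpgr,Flush]  L0: P0=I P1=I P2=I P3=M  mem[L0]=15
10. P1: load  L0  bus=[BusRd]  L0: P0=I P1=S P2=I P3=O  mem[L0]=15
11. P1: store L0 := 60  bus=[BusUpgr,Flush]  L0: P0=I P1=M P2=I P3=I  mem[L0]=42
12. P3: store L1 := 36  bus=[BusRdX,Flush]  L1: P0=I P1=I P2=I P3=M  mem[L1]=49

state = I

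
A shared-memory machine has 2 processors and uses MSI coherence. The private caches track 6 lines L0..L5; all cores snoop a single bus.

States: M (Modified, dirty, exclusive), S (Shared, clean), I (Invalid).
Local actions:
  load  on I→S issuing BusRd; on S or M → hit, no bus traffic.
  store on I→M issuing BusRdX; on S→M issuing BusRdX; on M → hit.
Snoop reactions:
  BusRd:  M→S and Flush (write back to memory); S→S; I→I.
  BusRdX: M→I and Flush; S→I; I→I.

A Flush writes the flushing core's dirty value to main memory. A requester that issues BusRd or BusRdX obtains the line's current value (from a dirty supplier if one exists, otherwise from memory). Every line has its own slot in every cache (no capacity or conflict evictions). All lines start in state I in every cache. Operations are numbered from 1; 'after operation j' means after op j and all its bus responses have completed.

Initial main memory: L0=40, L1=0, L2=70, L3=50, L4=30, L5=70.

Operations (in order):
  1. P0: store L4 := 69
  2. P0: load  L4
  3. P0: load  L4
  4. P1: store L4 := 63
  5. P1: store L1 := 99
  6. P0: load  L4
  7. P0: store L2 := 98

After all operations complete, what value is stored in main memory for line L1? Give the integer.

memory[L1] = 0

1. P0: store L4 := 69  bus=[BusRdX]  L4: P0=M P1=I  mem[L4]=30
2. P0: load  L4  bus=[-]  L4: P0=M P1=I  mem[L4]=30
3. P0: load  L4  bus=[-]  L4: P0=M P1=I  mem[L4]=30
4. P1: store L4 := 63  bus=[BusRdX,Flush]  L4: P0=I P1=M  mem[L4]=69
5. P1: store L1 := 99  bus=[BusRdX]  L1: P0=I P1=M  mem[L1]=0
6. P0: load  L4  bus=[BusRd,Flush]  L4: P0=S P1=S  mem[L4]=63
7. P0: store L2 := 98  bus=[BusRdX]  L2: P0=M P1=I  mem[L2]=70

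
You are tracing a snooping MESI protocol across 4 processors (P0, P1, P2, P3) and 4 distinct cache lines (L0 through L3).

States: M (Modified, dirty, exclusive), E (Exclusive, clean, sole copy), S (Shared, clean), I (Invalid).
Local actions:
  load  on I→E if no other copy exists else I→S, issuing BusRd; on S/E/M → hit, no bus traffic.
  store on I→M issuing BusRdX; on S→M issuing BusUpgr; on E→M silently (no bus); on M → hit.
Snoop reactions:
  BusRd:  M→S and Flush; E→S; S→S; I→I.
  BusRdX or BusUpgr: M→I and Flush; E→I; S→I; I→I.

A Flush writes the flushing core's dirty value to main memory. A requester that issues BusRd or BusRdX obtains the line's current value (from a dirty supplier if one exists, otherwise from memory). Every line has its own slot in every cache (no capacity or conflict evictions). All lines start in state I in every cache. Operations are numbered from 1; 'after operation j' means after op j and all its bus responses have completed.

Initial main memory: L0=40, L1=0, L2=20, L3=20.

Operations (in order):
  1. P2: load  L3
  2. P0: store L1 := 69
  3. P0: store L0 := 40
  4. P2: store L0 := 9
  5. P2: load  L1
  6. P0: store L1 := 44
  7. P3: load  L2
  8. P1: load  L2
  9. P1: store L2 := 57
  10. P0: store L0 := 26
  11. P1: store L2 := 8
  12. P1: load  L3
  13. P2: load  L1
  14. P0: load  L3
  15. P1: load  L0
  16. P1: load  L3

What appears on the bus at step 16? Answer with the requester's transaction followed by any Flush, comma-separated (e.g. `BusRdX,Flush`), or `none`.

bus = none

  op1 P2: load  L3 → I/I/E/I on L3; bus BusRd; mem=20
  op2 P0: store L1 := 69 → M/I/I/I on L1; bus BusRdX; mem=0
  op3 P0: store L0 := 40 → M/I/I/I on L0; bus BusRdX; mem=40
  op4 P2: store L0 := 9 → I/I/M/I on L0; bus BusRdX Flush; mem=40
  op5 P2: load  L1 → S/I/S/I on L1; bus BusRd Flush; mem=69
  op6 P0: store L1 := 44 → M/I/I/I on L1; bus BusUpgr; mem=69
  op7 P3: load  L2 → I/I/I/E on L2; bus BusRd; mem=20
  op8 P1: load  L2 → I/S/I/S on L2; bus BusRd; mem=20
  op9 P1: store L2 := 57 → I/M/I/I on L2; bus BusUpgr; mem=20
  op10 P0: store L0 := 26 → M/I/I/I on L0; bus BusRdX Flush; mem=9
  op11 P1: store L2 := 8 → I/M/I/I on L2; bus (none); mem=20
  op12 P1: load  L3 → I/S/S/I on L3; bus BusRd; mem=20
  op13 P2: load  L1 → S/I/S/I on L1; bus BusRd Flush; mem=44
  op14 P0: load  L3 → S/S/S/I on L3; bus BusRd; mem=20
  op15 P1: load  L0 → S/S/I/I on L0; bus BusRd Flush; mem=26
  op16 P1: load  L3 → S/S/S/I on L3; bus (none); mem=20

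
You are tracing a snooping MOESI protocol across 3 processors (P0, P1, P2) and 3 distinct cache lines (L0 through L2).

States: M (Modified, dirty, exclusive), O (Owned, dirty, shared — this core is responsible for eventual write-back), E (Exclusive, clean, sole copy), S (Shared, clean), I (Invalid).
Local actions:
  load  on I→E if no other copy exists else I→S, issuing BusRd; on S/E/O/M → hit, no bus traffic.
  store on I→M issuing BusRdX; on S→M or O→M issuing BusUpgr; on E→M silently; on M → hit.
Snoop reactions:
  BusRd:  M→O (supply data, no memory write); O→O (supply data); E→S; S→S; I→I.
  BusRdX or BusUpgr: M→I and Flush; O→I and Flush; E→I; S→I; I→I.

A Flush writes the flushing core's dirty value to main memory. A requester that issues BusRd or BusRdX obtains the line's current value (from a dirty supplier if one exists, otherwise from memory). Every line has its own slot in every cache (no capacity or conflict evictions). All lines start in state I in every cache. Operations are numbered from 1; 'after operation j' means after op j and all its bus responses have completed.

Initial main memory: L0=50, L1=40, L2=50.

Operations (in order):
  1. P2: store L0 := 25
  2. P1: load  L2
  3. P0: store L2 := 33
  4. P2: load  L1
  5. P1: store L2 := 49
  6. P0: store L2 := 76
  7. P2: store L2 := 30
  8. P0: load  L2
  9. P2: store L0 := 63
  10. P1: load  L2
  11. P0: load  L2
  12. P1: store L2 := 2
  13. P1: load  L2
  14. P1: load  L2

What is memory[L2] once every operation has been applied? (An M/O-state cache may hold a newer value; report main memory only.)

memory[L2] = 30

1. P2: store L0 := 25  bus=[BusRdX]  L0: P0=I P1=I P2=M  mem[L0]=50
2. P1: load  L2  bus=[BusRd]  L2: P0=I P1=E P2=I  mem[L2]=50
3. P0: store L2 := 33  bus=[BusRdX]  L2: P0=M P1=I P2=I  mem[L2]=50
4. P2: load  L1  bus=[BusRd]  L1: P0=I P1=I P2=E  mem[L1]=40
5. P1: store L2 := 49  bus=[BusRdX,Flush]  L2: P0=I P1=M P2=I  mem[L2]=33
6. P0: store L2 := 76  bus=[BusRdX,Flush]  L2: P0=M P1=I P2=I  mem[L2]=49
7. P2: store L2 := 30  bus=[BusRdX,Flush]  L2: P0=I P1=I P2=M  mem[L2]=76
8. P0: load  L2  bus=[BusRd]  L2: P0=S P1=I P2=O  mem[L2]=76
9. P2: store L0 := 63  bus=[-]  L0: P0=I P1=I P2=M  mem[L0]=50
10. P1: load  L2  bus=[BusRd]  L2: P0=S P1=S P2=O  mem[L2]=76
11. P0: load  L2  bus=[-]  L2: P0=S P1=S P2=O  mem[L2]=76
12. P1: store L2 := 2  bus=[BusUpgr,Flush]  L2: P0=I P1=M P2=I  mem[L2]=30
13. P1: load  L2  bus=[-]  L2: P0=I P1=M P2=I  mem[L2]=30
14. P1: load  L2  bus=[-]  L2: P0=I P1=M P2=I  mem[L2]=30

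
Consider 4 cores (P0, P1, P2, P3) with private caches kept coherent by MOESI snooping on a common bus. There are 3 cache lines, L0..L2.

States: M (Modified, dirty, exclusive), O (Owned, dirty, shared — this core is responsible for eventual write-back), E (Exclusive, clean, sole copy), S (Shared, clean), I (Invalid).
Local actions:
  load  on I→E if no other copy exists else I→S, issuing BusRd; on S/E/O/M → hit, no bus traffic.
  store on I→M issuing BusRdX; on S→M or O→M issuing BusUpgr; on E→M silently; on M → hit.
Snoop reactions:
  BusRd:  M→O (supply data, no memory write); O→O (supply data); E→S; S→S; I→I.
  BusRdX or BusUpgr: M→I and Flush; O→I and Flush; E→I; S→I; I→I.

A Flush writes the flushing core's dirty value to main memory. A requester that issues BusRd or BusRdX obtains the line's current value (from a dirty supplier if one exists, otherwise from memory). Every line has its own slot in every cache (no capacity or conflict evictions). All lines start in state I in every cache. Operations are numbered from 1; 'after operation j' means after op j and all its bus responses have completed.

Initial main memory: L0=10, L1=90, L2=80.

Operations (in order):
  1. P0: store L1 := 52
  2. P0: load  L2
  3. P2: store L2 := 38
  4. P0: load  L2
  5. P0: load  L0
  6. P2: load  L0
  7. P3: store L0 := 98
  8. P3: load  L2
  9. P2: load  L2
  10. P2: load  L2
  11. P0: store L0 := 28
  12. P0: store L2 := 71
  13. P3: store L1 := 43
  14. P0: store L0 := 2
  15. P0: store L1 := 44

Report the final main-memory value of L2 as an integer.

memory[L2] = 38

  op1 P0: store L1 := 52 → M/I/I/I on L1; bus BusRdX; mem=90
  op2 P0: load  L2 → E/I/I/I on L2; bus BusRd; mem=80
  op3 P2: store L2 := 38 → I/I/M/I on L2; bus BusRdX; mem=80
  op4 P0: load  L2 → S/I/O/I on L2; bus BusRd; mem=80
  op5 P0: load  L0 → E/I/I/I on L0; bus BusRd; mem=10
  op6 P2: load  L0 → S/I/S/I on L0; bus BusRd; mem=10
  op7 P3: store L0 := 98 → I/I/I/M on L0; bus BusRdX; mem=10
  op8 P3: load  L2 → S/I/O/S on L2; bus BusRd; mem=80
  op9 P2: load  L2 → S/I/O/S on L2; bus (none); mem=80
  op10 P2: load  L2 → S/I/O/S on L2; bus (none); mem=80
  op11 P0: store L0 := 28 → M/I/I/I on L0; bus BusRdX Flush; mem=98
  op12 P0: store L2 := 71 → M/I/I/I on L2; bus BusUpgr Flush; mem=38
  op13 P3: store L1 := 43 → I/I/I/M on L1; bus BusRdX Flush; mem=52
  op14 P0: store L0 := 2 → M/I/I/I on L0; bus (none); mem=98
  op15 P0: store L1 := 44 → M/I/I/I on L1; bus BusRdX Flush; mem=43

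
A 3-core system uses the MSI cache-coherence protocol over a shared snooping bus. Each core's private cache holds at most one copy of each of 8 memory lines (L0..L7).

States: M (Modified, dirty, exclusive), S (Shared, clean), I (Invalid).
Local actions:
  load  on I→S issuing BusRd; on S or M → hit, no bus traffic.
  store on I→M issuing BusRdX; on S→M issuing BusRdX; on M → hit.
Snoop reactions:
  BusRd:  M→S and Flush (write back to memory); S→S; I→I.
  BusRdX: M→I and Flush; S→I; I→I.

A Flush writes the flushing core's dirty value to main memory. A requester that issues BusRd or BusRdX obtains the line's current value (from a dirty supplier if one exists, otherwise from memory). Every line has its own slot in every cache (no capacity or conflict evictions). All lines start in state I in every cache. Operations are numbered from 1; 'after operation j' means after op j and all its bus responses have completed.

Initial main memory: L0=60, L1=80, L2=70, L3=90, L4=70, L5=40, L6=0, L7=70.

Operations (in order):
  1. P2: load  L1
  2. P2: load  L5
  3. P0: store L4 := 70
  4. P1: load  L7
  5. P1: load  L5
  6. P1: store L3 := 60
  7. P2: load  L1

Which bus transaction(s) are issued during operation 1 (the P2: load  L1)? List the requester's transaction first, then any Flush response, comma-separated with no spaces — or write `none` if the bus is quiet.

bus = BusRd

  op1 P2: load  L1 → I/I/S on L1; bus BusRd; mem=80
  op2 P2: load  L5 → I/I/S on L5; bus BusRd; mem=40
  op3 P0: store L4 := 70 → M/I/I on L4; bus BusRdX; mem=70
  op4 P1: load  L7 → I/S/I on L7; bus BusRd; mem=70
  op5 P1: load  L5 → I/S/S on L5; bus BusRd; mem=40
  op6 P1: store L3 := 60 → I/M/I on L3; bus BusRdX; mem=90
  op7 P2: load  L1 → I/I/S on L1; bus (none); mem=80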